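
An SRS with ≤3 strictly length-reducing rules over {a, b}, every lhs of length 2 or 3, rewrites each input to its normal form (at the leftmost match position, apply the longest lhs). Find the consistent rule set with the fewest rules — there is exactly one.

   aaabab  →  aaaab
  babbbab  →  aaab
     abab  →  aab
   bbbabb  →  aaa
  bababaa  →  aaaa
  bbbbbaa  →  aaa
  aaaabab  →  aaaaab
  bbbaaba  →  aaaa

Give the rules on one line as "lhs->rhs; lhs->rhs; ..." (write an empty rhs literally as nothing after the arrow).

  | aaabab => aaaab
  | babbbab => abbbab => abbab => aaab
  | abab => aab
  | bbbabb => bbabb => aabb => aaa

ba->a; bb->a; bbb->bb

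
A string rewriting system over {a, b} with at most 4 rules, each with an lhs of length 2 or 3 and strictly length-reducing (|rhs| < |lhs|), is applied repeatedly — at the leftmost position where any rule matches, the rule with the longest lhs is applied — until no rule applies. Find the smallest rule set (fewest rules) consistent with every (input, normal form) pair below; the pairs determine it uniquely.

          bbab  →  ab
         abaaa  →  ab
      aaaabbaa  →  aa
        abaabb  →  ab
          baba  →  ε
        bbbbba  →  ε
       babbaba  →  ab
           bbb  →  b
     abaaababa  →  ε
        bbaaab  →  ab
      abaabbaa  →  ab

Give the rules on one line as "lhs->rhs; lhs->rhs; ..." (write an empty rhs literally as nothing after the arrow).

aab->b; aba->ab; ba->; bb->

  | bbab => ab
  | abaaa => abaa => aba => ab
  | aaaabbaa => aabbaa => bbaa => aa
  | abaabb => ababb => abbb => ab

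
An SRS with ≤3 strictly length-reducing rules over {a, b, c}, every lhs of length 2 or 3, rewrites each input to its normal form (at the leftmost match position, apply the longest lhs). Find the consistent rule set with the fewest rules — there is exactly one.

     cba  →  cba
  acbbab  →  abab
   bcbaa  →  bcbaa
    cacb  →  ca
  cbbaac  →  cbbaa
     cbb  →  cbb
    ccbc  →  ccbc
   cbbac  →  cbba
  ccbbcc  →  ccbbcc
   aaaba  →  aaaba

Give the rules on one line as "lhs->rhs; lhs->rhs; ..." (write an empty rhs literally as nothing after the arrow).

  | cba
  | acbbab => abab
  | bcbaa
  | cacb => ca

ac->a; acb->a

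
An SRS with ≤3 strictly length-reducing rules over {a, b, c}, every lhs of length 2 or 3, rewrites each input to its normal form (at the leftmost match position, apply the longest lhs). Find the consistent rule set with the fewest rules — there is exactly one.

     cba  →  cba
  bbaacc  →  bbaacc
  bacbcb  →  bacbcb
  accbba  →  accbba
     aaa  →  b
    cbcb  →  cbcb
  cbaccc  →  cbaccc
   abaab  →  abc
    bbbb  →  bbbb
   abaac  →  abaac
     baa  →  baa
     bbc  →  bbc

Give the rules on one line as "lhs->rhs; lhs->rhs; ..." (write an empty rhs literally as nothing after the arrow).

  | cba
  | bbaacc
  | bacbcb
  | accbba

aaa->b; aab->c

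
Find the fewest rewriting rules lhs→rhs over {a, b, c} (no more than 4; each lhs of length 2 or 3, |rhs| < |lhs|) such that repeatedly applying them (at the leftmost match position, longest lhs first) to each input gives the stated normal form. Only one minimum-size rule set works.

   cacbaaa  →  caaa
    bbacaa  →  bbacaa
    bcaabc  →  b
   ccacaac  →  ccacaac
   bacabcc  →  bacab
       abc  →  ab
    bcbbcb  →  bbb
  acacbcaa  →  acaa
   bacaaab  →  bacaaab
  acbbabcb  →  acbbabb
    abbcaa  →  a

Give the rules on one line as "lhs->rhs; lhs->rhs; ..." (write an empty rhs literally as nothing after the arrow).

baa->; bbc->b; bc->b; cba->

  | cacbaaa => caaa
  | bbacaa
  | bcaabc => baabc => bc => b
  | ccacaac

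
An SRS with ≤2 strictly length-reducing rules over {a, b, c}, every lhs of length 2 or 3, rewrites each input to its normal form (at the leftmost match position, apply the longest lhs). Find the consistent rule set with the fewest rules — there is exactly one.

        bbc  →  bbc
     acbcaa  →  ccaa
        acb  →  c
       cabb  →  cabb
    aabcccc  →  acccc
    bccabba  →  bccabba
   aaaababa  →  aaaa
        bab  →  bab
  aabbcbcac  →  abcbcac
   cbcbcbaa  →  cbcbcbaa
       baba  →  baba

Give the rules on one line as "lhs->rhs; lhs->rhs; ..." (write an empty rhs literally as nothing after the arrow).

  | bbc
  | acbcaa => ccaa
  | acb => c
  | cabb

aab->a; acb->c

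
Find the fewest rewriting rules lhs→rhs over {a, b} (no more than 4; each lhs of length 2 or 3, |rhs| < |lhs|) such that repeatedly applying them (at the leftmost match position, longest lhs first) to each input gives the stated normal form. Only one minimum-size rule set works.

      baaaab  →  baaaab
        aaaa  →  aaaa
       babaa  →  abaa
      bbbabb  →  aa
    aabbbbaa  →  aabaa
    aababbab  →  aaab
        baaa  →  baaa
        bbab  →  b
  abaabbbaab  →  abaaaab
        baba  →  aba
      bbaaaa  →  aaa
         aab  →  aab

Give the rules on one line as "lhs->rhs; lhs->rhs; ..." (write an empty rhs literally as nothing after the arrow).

  | baaaab
  | aaaa
  | babaa => abaa
  | bbbabb => abb => aa

bab->ab; bb->a; bba->; bbb->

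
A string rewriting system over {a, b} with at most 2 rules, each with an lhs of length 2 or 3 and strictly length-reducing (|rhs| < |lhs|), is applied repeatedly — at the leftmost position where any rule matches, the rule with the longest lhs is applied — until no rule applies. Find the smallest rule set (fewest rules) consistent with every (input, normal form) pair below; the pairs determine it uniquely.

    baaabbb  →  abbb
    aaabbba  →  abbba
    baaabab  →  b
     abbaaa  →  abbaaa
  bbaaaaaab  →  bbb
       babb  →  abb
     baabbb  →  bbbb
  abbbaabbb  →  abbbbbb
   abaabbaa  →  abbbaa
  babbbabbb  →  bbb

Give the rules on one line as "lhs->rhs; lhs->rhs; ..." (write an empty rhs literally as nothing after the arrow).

  | baaabbb => babbb => abbb
  | aaabbba => abbba
  | baaabab => babab => abab => aab => b
  | abbaaa

aab->b; bab->ab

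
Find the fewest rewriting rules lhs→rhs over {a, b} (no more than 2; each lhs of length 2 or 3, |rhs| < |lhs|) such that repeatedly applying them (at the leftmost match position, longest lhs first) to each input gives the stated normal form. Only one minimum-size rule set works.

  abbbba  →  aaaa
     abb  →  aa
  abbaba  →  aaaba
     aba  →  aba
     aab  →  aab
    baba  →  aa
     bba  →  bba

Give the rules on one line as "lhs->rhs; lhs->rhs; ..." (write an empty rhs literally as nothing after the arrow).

  | abbbba => aabba => aaaa
  | abb => aa
  | abbaba => aaaba
  | aba

abb->aa; bab->a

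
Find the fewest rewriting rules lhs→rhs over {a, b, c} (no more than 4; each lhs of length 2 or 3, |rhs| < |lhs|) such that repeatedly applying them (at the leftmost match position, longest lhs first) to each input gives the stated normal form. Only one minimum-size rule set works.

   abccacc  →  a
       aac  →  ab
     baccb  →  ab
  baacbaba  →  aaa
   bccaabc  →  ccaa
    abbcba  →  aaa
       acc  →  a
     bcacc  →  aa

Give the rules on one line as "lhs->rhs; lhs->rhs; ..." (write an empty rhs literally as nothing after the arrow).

  | abccacc => aacacc => acccc => bccc => acc => bc => a
  | aac => ab
  | baccb => accb => bcb => ab
  | baacbaba => aacbaba => abbaba => ababa => aaba => aaa

ac->b; aca->cc; ba->a; bc->a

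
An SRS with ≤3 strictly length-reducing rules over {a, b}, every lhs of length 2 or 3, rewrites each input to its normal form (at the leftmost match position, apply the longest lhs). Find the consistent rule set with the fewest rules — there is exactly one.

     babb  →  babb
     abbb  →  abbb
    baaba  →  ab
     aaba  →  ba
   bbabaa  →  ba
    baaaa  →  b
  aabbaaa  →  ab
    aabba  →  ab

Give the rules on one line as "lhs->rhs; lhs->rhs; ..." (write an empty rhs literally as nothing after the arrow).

aa->; bba->ab

  | babb
  | abbb
  | baaba => bba => ab
  | aaba => ba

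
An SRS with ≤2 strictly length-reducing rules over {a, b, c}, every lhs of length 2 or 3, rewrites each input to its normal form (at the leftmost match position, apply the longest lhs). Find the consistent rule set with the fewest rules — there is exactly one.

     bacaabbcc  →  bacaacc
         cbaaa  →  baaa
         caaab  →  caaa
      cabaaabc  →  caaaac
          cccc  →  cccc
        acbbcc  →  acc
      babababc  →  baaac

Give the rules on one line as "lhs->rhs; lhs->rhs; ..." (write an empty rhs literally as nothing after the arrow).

ab->a; cb->b

  | bacaabbcc => bacaabcc => bacaacc
  | cbaaa => baaa
  | caaab => caaa
  | cabaaabc => caaaabc => caaaac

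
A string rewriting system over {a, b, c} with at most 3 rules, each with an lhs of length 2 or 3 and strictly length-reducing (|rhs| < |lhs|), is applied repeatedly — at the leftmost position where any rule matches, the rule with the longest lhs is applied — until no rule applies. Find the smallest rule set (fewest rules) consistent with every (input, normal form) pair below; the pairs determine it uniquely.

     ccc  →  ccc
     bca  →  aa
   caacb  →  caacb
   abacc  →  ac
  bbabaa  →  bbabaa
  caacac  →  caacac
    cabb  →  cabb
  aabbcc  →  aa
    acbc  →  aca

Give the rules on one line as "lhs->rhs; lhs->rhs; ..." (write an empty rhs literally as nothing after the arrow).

  | ccc
  | bca => aa
  | caacb
  | abacc => ac

bac->; bc->a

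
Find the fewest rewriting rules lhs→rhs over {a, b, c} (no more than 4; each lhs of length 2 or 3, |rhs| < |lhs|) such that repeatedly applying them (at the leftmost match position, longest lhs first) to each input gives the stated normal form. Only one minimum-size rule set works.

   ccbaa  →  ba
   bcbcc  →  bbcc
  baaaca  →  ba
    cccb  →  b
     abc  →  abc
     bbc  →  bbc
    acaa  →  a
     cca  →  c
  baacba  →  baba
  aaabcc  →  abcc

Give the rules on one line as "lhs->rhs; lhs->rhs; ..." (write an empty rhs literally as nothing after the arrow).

  | ccbaa => cbaa => baa => ba
  | bcbcc => bbcc
  | baaaca => baaca => baca => ba
  | cccb => ccb => cb => b

aa->a; ca->; cb->b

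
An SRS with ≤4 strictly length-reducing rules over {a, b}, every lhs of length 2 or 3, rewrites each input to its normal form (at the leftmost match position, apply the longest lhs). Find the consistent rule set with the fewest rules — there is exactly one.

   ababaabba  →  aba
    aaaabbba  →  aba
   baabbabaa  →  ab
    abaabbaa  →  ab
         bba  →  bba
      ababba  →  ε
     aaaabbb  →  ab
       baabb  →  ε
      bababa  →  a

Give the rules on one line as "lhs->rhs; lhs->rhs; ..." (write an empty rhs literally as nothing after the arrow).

  | ababaabba => abbaabba => abbbba => aba
  | aaaabbba => ababbba => abbbba => aba
  | baabbabaa => bbbabaa => abaa => ab
  | abaabbaa => abbbaa => aaa => ab

aa->; aaa->ab; bab->bb; bbb->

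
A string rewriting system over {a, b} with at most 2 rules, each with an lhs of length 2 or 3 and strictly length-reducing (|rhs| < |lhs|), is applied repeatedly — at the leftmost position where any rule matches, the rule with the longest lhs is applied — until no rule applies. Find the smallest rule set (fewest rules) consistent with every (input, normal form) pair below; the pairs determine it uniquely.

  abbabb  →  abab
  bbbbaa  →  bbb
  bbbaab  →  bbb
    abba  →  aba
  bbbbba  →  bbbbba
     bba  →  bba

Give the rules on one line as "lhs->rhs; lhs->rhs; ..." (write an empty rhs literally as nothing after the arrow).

abb->ab; baa->

  | abbabb => ababb => abab
  | bbbbaa => bbb
  | bbbaab => bbb
  | abba => aba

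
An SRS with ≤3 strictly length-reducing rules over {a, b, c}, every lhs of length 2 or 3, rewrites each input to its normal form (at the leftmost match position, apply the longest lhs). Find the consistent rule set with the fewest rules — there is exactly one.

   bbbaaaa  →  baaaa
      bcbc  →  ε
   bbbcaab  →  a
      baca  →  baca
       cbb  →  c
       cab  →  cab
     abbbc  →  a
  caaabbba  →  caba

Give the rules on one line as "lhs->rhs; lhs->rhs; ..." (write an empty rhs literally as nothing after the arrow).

  | bbbaaaa => baaaa
  | bcbc => bc => ε
  | bbbcaab => bcaab => aab => a
  | baca

aab->a; bb->; bc->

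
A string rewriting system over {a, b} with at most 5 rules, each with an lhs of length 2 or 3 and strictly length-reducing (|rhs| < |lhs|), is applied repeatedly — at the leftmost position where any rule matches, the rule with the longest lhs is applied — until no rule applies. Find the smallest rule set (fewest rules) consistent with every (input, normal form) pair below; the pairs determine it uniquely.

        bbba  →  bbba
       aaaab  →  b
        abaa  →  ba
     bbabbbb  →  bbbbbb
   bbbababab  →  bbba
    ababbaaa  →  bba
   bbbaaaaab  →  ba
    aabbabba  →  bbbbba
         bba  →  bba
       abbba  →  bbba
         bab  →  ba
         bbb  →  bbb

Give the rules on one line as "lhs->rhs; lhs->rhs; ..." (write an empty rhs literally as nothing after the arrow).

aa->b; ab->a; abb->bb; baa->

  | bbba
  | aaaab => baab => b
  | abaa => aaa => ba
  | bbabbbb => bbbbbb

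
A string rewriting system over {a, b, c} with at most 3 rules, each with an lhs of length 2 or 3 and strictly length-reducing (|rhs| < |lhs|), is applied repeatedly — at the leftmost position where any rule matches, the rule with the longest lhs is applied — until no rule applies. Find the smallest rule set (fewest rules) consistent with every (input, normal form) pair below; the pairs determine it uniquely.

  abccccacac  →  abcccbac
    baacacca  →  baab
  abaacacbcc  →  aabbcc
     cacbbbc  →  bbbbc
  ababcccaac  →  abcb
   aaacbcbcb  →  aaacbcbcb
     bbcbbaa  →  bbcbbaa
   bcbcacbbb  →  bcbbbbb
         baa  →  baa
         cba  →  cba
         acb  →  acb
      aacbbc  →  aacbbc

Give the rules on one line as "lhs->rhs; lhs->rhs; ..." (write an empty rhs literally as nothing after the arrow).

  | abccccacac => abcccbac
  | baacacca => baabca => baab
  | abaacacbcc => aacacbcc => aabbcc
  | cacbbbc => bbbbc

aba->a; ca->; cac->b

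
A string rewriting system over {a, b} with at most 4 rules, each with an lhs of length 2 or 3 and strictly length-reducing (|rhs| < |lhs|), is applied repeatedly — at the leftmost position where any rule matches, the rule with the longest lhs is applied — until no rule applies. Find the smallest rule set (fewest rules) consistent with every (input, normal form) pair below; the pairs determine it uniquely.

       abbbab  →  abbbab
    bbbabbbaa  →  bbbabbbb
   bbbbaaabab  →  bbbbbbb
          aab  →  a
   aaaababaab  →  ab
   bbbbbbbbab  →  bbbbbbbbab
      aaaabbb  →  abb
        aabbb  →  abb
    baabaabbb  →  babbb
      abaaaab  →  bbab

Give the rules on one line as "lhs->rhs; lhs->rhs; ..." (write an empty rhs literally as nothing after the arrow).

  | abbbab
  | bbbabbbaa => bbbabbbb
  | bbbbaaabab => bbbbabab => bbbbbbb
  | aab => a

aa->b; aaa->a; aab->a; aba->bb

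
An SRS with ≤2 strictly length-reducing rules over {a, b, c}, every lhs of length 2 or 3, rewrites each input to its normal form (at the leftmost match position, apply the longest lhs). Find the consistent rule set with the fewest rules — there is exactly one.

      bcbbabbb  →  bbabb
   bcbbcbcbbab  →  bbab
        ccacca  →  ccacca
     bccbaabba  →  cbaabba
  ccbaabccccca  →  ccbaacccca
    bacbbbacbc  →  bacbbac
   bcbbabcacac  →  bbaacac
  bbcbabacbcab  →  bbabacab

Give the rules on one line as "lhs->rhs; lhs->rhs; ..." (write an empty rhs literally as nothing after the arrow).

bbb->bb; bc->

  | bcbbabbb => bbabbb => bbabb
  | bcbbcbcbbab => bbcbcbbab => bbcbbab => bbbab => bbab
  | ccacca
  | bccbaabba => cbaabba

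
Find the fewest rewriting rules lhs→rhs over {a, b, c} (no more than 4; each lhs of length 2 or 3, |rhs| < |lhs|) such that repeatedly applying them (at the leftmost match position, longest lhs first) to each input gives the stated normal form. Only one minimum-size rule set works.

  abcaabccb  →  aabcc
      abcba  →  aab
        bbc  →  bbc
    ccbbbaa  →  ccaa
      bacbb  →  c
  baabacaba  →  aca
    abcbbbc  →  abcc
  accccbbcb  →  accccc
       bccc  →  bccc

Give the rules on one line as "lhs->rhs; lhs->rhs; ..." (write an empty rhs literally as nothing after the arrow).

ba->; bca->ab; cb->c

  | abcaabccb => aababccb => aabccb => aabcc
  | abcba => abca => aab
  | bbc
  | ccbbbaa => ccbbaa => ccbaa => ccaa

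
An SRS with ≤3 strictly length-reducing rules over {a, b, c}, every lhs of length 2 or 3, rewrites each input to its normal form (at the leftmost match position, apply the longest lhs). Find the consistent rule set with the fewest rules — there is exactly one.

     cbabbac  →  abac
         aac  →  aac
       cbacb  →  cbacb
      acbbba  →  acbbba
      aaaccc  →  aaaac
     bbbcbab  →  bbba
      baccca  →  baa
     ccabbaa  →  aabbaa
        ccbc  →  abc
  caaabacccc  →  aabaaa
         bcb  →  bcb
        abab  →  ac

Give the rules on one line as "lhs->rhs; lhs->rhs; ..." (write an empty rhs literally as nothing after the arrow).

bab->c; ca->; cc->a

  | cbabbac => ccbac => abac
  | aac
  | cbacb
  | acbbba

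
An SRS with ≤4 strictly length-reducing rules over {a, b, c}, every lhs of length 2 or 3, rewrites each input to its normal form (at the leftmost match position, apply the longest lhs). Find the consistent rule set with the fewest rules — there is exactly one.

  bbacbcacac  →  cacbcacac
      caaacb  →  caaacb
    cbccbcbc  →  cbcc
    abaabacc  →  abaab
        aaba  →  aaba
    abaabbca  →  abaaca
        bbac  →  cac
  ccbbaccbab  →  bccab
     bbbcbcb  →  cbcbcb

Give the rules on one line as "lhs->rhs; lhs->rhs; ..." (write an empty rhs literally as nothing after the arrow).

acc->; bb->c; bbc->c; ccb->bc

  | bbacbcacac => cacbcacac
  | caaacb
  | cbccbcbc => cbbccbc => cccbc => cbcc
  | abaabacc => abaab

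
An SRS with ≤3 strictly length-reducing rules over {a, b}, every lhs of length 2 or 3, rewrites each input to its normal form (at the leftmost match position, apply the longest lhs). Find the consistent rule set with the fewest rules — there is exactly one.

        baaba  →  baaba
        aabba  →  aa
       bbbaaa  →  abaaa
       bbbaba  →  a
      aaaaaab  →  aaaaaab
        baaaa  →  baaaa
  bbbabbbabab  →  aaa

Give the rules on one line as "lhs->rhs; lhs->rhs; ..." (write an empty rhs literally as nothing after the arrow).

  | baaba
  | aabba => aa
  | bbbaaa => abaaa
  | bbbaba => ababa => abba => a

bab->bb; bb->a; bba->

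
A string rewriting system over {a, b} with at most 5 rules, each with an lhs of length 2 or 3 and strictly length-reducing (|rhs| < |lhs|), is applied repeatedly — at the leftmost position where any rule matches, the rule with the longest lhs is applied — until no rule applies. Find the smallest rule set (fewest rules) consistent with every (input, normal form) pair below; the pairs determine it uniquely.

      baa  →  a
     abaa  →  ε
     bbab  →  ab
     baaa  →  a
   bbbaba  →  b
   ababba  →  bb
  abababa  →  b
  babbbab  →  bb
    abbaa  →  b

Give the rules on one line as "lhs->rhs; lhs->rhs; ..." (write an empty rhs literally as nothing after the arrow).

aa->a; aba->b; ba->; bab->ab

  | baa => a
  | abaa => ba => ε
  | bbab => bab => ab
  | baaa => aa => a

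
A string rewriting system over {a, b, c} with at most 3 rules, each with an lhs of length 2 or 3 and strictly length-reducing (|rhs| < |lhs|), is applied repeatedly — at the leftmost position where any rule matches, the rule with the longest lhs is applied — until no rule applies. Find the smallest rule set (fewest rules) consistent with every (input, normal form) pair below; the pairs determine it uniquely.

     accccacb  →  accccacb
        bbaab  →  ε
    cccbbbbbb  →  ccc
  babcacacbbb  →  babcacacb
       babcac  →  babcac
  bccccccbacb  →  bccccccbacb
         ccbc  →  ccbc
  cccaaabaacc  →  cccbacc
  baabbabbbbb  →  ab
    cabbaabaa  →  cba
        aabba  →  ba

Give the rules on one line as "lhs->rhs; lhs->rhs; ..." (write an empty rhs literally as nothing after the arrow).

aa->b; bb->

  | accccacb
  | bbaab => aab => bb => ε
  | cccbbbbbb => cccbbbb => cccbb => ccc
  | babcacacbbb => babcacacb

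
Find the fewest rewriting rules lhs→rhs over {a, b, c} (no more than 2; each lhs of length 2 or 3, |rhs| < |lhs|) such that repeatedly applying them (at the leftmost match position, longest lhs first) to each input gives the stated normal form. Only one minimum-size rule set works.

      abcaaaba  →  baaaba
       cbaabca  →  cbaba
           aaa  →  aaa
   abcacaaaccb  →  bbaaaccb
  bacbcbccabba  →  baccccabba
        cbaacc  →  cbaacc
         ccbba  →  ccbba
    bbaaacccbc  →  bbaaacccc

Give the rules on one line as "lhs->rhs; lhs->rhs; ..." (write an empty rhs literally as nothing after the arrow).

aca->ba; bc->c

  | abcaaaba => acaaaba => baaaba
  | cbaabca => cbaaca => cbaba
  | aaa
  | abcacaaaccb => acacaaaccb => bacaaaccb => bbaaaccb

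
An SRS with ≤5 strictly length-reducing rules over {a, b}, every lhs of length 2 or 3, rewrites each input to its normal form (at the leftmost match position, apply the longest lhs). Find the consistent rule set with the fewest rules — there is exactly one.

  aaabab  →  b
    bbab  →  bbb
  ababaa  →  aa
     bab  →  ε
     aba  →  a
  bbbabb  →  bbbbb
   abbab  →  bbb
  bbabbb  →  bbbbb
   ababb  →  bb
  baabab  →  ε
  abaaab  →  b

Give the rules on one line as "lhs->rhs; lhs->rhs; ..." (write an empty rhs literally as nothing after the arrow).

ab->b; aba->a; bab->; bba->bb

  | aaabab => aaab => aab => ab => b
  | bbab => bbb
  | ababaa => abaa => aa
  | bab => ε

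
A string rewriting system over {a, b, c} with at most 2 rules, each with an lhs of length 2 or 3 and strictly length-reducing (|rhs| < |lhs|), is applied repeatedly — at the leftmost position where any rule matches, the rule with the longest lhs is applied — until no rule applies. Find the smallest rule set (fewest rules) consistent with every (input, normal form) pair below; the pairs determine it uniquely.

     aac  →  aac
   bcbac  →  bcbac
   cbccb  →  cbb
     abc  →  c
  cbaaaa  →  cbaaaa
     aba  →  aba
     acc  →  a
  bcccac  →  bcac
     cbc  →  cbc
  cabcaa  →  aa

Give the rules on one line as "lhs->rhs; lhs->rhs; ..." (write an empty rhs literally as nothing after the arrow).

abc->c; cc->

  | aac
  | bcbac
  | cbccb => cbb
  | abc => c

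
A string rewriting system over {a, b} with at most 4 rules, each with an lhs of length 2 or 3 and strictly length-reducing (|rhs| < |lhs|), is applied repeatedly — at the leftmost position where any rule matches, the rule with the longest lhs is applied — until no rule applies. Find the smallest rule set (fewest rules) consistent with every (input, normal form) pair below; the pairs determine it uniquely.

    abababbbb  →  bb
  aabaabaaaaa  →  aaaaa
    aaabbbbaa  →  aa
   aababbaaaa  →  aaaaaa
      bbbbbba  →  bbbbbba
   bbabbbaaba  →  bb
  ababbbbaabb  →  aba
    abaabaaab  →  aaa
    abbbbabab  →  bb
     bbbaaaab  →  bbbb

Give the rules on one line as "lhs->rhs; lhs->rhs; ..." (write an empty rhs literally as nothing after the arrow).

  | abababbbb => abaabbbb => abbbbb => aabbb => bb
  | aabaabaaaaa => aabaaaaa => aaaaa
  | aaabbbbaa => abbbaa => aabaa => aa
  | aababbaaaa => abbaaaa => aaaaaa

aab->; abb->aa; baa->b; bab->ba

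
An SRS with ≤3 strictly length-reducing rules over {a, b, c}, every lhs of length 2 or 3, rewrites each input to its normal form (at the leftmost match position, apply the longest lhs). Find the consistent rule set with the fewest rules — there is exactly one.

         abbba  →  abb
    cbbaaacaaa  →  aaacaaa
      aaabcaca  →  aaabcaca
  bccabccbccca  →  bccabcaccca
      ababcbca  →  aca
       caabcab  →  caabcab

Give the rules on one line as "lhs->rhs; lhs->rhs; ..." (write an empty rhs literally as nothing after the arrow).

ba->; cb->a

  | abbba => abb
  | cbbaaacaaa => abaaacaaa => aaacaaa
  | aaabcaca
  | bccabccbccca => bccabcaccca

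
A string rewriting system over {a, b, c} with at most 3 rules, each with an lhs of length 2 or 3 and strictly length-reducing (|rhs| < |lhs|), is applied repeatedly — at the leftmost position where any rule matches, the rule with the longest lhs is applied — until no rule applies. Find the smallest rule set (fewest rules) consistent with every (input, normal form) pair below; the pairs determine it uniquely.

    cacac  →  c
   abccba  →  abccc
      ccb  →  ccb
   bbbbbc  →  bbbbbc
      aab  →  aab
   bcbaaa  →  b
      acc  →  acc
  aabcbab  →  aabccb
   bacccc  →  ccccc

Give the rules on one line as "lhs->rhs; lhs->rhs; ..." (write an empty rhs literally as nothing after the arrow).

ba->c; ca->

  | cacac => cac => c
  | abccba => abccc
  | ccb
  | bbbbbc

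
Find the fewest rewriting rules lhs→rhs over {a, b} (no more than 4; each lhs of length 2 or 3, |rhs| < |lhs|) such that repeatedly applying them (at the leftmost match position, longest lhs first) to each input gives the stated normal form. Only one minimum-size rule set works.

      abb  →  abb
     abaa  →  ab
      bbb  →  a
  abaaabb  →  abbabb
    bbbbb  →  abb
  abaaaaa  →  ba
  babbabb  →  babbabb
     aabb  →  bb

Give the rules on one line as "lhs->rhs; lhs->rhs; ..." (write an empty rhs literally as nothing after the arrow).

aa->; aaa->ba; bbb->a

  | abb
  | abaa => ab
  | bbb => a
  | abaaabb => abbabb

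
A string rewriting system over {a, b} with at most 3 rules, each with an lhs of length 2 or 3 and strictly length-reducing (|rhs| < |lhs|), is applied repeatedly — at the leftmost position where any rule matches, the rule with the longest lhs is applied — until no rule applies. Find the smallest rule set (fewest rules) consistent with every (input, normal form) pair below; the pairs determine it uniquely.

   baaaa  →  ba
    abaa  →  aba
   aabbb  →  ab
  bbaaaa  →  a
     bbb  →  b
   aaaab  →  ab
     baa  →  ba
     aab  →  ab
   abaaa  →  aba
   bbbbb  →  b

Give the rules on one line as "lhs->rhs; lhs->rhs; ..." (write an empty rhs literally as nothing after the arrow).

aa->a; bb->

  | baaaa => baaa => baa => ba
  | abaa => aba
  | aabbb => abbb => ab
  | bbaaaa => aaaa => aaa => aa => a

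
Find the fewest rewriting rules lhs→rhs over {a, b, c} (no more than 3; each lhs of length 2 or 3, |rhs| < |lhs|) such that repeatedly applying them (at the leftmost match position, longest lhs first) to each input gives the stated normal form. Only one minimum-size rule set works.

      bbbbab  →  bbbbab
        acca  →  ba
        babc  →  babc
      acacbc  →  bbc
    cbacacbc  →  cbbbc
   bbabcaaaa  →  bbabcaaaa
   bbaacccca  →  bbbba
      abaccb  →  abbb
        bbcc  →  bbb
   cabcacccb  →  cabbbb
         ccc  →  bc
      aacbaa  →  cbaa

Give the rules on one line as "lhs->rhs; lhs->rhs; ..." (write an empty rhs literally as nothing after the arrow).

ac->c; cc->b

  | bbbbab
  | acca => cca => ba
  | babc
  | acacbc => cacbc => ccbc => bbc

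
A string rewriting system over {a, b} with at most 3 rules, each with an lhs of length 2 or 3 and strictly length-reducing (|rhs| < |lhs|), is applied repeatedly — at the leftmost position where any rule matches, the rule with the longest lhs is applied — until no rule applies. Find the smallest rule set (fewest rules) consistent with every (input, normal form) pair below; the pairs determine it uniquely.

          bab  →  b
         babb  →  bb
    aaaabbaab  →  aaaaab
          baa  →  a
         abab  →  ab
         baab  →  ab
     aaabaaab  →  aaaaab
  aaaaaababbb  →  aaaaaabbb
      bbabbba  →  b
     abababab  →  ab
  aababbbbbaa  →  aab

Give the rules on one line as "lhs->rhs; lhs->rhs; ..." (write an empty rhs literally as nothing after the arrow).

ba->; bba->

  | bab => b
  | babb => bb
  | aaaabbaab => aaaaab
  | baa => a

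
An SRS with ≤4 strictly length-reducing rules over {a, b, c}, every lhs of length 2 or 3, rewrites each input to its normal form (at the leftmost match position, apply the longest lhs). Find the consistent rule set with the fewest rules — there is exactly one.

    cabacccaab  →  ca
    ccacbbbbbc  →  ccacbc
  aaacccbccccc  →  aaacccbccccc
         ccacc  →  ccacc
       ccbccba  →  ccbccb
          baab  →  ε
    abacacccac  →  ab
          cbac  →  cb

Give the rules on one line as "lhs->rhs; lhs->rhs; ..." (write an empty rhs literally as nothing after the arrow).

ba->b; bac->ba; bb->

  | cabacccaab => cabaccaab => cabacaab => cabaaab => cabaab => cabab => cabb => ca
  | ccacbbbbbc => ccacbbbc => ccacbc
  | aaacccbccccc
  | ccacc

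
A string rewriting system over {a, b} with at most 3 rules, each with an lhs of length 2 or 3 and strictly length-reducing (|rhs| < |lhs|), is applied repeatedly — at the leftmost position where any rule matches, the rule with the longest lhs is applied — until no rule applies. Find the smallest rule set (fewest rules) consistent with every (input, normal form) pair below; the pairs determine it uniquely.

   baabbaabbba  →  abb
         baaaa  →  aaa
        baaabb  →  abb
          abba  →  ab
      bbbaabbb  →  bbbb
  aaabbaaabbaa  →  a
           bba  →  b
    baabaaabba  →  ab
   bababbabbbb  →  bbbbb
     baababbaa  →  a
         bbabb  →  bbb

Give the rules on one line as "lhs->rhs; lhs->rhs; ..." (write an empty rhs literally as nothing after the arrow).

aab->ab; ba->

  | baabbaabbba => abbaabbba => ababbba => abbba => abb
  | baaaa => aaa
  | baaabb => aabb => abb
  | abba => ab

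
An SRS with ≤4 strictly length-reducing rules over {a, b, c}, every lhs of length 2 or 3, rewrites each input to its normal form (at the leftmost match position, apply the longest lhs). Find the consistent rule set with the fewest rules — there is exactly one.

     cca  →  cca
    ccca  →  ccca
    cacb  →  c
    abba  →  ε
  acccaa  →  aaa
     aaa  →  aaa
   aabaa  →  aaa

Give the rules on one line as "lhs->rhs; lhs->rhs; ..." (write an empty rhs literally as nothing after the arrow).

ab->; ac->a; ba->

  | cca
  | ccca
  | cacb => cab => c
  | abba => ba => ε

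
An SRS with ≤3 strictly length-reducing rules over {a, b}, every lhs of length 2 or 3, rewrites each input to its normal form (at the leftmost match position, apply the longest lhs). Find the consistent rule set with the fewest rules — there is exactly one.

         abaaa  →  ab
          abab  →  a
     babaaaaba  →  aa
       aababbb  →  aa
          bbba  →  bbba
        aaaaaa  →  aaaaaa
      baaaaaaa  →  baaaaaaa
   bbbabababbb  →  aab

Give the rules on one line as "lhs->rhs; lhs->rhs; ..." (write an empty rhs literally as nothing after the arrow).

aba->ab; abb->a; bab->ab

  | abaaa => abaa => aba => ab
  | abab => abb => a
  | babaaaaba => abaaaaba => abaaaba => abaaba => ababa => abba => aa
  | aababbb => aabbbb => aabb => aa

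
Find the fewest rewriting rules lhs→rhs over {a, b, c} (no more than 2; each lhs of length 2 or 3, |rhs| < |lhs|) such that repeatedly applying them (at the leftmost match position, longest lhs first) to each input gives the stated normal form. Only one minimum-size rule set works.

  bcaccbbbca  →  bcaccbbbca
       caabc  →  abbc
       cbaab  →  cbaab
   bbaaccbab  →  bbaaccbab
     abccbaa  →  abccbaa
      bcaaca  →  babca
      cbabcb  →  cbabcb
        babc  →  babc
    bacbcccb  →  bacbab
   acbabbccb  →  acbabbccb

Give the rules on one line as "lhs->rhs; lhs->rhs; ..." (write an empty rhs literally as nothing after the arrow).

caa->ab; ccc->a

  | bcaccbbbca
  | caabc => abbc
  | cbaab
  | bbaaccbab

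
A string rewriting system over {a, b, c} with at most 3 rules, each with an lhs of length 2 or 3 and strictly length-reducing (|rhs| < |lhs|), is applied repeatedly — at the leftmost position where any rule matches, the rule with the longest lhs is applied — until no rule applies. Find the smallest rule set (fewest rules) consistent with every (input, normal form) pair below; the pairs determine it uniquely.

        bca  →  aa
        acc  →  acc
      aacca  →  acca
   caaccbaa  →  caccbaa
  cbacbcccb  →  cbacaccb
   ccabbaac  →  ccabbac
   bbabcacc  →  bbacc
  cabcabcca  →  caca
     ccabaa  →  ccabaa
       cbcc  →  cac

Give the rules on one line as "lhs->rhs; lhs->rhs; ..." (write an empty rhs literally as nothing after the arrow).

  | bca => aa
  | acc
  | aacca => acca
  | caaccbaa => caccbaa

aac->ac; bc->a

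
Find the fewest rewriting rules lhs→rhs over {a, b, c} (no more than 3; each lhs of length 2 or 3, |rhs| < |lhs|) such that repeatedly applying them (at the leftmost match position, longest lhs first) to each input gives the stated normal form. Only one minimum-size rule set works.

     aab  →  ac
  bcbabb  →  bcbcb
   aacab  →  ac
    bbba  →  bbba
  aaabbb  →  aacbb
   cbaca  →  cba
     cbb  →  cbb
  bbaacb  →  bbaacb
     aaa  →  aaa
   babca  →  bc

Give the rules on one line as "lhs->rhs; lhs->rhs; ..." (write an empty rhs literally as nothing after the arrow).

ab->c; ca->

  | aab => ac
  | bcbabb => bcbcb
  | aacab => aab => ac
  | bbba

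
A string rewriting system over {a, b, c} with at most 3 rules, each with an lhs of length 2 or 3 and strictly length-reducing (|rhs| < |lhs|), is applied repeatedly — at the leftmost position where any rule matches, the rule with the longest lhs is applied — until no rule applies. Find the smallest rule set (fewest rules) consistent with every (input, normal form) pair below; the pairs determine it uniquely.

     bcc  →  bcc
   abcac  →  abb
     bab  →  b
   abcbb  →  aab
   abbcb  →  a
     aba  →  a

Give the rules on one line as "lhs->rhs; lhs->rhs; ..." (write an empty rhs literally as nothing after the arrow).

ba->; bcb->a; cac->b

  | bcc
  | abcac => abb
  | bab => b
  | abcbb => aab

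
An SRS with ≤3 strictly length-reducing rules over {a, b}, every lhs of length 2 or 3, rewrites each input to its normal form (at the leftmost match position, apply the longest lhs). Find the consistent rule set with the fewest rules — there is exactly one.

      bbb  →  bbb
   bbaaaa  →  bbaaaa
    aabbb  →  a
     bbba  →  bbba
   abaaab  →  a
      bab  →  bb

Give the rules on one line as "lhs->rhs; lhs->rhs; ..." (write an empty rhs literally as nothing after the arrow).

  | bbb
  | bbaaaa
  | aabbb => abbb => abb => ab => a
  | bbba

aab->ab; ab->a; bab->bb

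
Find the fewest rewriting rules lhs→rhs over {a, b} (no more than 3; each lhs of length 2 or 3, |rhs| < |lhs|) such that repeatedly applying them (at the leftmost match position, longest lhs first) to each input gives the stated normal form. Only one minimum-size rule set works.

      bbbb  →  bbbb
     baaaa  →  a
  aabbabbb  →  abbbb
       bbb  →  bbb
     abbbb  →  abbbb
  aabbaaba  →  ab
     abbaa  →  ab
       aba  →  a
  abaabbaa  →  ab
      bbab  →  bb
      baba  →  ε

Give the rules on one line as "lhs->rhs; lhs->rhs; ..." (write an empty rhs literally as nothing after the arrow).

  | bbbb
  | baaaa => aa => a
  | aabbabbb => abbabbb => abbbb
  | bbb

aa->a; ba->; baa->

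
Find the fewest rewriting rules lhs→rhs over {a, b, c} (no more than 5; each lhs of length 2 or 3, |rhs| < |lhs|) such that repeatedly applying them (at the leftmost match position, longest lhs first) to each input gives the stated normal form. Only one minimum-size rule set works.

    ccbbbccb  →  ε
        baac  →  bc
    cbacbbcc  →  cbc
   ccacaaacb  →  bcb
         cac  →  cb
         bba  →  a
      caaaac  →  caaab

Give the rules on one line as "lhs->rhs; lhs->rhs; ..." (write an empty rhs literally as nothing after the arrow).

ac->b; ba->b; bb->; cc->

  | ccbbbccb => bbbccb => bccb => bb => ε
  | baac => bac => bc
  | cbacbbcc => cbcbbcc => cbccc => cbc
  | ccacaaacb => acaaacb => baaacb => baacb => bacb => bcb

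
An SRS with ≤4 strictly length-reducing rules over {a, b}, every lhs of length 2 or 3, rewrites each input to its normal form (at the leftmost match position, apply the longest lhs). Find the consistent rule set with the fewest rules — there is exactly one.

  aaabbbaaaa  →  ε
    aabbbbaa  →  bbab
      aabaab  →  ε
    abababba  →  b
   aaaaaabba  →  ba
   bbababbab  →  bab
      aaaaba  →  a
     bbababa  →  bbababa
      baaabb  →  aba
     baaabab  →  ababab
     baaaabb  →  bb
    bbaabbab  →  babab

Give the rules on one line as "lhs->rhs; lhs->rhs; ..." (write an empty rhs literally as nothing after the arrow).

aa->; aab->; abb->a; baa->ab

  | aaabbbaaaa => abbbaaaa => abaaaa => aabaa => aa => ε
  | aabbbbaa => bbbaa => bbab
  | aabaab => aab => ε
  | abababba => ababaa => abaab => aabb => b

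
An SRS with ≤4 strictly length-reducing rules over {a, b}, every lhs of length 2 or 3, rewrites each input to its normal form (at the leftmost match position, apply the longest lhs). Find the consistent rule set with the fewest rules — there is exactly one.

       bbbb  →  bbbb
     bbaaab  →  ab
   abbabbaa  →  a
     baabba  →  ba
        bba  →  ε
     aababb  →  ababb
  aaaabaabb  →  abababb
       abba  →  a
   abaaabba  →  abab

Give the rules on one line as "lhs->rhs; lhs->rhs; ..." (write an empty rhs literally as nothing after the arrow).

aa->a; aaa->ab; bba->

  | bbbb
  | bbaaab => aab => ab
  | abbabbaa => abbaa => aa => a
  | baabba => babba => ba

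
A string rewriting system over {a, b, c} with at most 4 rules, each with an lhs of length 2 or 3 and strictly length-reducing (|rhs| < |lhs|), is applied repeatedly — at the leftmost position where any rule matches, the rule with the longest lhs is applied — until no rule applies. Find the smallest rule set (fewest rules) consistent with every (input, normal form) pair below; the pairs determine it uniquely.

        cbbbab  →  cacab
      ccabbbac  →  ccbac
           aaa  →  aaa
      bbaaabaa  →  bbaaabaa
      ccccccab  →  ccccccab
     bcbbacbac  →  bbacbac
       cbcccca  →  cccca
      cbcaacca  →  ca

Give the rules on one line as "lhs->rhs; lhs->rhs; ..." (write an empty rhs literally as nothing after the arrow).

  | cbbbab => cacab
  | ccabbbac => ccaacac => ccbac
  | aaa
  | bbaaabaa

aac->b; bbb->ac; bc->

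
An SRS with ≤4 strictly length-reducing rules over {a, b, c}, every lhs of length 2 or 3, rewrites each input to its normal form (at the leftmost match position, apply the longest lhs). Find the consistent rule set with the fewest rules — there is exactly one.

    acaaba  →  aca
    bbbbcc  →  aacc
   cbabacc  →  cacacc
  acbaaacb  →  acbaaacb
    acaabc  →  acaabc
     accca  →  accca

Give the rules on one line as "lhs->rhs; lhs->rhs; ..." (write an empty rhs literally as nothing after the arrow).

aba->; bab->ac; bb->a

  | acaaba => aca
  | bbbbcc => abbcc => aacc
  | cbabacc => cacacc
  | acbaaacb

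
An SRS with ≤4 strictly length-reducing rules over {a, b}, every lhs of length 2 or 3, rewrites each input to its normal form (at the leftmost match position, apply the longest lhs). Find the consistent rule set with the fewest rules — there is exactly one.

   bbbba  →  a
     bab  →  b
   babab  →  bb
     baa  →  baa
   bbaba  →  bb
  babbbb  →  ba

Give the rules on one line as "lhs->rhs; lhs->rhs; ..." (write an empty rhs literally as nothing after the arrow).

  | bbbba => aaba => a
  | bab => b
  | babab => bb
  | baa

ab->; aba->; abb->a; bbb->aa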